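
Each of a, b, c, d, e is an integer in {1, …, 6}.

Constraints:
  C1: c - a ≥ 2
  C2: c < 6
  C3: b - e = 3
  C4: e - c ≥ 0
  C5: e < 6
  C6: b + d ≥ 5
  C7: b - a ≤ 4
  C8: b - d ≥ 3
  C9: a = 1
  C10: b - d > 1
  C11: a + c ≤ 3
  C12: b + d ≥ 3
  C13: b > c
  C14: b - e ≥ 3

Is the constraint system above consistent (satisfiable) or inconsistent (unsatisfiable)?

Unsatisfiable

Constraints 1, 4, 7, and 14 give e − c ≥ 0, c − a ≥ 2, a − b ≥ -4, b − e ≥ 3.
Adding all 4 inequalities: the left sides telescope to 0, and the right sides sum to 0 + 2 + (-4) + 3 = 1. So 0 ≥ 1, which is false.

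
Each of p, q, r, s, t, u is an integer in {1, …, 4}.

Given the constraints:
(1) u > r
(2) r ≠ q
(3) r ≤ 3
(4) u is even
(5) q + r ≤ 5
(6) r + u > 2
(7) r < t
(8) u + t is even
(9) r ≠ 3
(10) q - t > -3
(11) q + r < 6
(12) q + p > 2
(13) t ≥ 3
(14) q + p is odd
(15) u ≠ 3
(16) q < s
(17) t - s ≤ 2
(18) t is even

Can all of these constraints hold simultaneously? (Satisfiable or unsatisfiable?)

Satisfiable

Setting (p, q, r, s, t, u) = (1, 2, 1, 3, 4, 2) satisfies everything: constraint 5: q + r = 3; constraint 6: r + u = 3, and the others follow.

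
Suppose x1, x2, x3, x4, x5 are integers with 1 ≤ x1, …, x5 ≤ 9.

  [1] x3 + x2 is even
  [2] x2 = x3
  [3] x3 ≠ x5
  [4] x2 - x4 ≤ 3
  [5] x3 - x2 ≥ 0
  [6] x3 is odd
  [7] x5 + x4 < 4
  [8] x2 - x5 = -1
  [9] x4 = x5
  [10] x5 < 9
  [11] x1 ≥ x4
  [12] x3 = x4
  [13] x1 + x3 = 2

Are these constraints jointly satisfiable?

Unsatisfiable

From constraints 9 and 12, x3 = x4 = x5, so x3 = x5. But constraint 3 says x3 ≠ x5. Contradiction.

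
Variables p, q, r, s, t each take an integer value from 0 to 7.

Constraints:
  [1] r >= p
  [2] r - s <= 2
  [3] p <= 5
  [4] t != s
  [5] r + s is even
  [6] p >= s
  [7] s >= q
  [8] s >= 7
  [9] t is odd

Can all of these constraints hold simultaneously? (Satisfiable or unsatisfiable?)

Unsatisfiable

From constraints 6 and 8: p ≥ s and s ≥ 7, so p ≥ 7. From constraint 3: p ≤ 5. But 5 < 7, so no value of p works.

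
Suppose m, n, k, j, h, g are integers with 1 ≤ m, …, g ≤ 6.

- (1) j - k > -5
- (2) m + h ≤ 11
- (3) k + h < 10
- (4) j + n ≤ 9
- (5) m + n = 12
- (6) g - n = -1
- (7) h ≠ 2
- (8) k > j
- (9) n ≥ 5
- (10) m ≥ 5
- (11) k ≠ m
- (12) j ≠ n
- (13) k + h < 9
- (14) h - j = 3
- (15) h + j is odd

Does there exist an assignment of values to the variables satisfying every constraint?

Take m = 6, n = 6, k = 4, j = 1, h = 4, g = 5. Then constraint 1: j - k = -3; constraint 2: m + h = 10, and every other listed constraint is also met.

Satisfiable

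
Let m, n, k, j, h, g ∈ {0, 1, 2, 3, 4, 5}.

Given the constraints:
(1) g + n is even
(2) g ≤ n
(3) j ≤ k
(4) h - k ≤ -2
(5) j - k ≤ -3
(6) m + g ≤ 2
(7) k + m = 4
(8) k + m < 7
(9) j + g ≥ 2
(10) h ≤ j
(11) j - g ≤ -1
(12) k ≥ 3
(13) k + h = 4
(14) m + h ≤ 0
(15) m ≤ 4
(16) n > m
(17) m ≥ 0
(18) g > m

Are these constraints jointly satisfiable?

Satisfiable

Take m = 0, n = 2, k = 4, j = 1, h = 0, g = 2. Then constraint 4: h - k = -4; constraint 5: j - k = -3, and every other listed constraint is also met.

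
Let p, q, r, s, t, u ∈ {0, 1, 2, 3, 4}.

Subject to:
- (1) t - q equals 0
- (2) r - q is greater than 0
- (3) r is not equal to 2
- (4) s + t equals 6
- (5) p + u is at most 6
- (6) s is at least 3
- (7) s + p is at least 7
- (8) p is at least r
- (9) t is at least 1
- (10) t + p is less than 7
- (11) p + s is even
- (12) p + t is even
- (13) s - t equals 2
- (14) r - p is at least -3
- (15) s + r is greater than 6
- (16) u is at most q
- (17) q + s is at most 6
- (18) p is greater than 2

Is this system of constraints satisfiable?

The assignment p = 4, q = 2, r = 3, s = 4, t = 2, u = 2 works:
  constraint 1 holds since t - q = 0.
  constraint 2 holds since r - q = 1.
The rest check out directly.

Satisfiable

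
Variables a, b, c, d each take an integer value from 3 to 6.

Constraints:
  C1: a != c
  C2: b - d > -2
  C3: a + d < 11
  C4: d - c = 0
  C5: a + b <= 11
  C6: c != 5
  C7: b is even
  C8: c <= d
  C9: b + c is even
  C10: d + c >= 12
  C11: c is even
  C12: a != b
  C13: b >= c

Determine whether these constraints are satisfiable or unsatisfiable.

Take a = 3, b = 6, c = 6, d = 6. Then constraint 2: b - d = 0; constraint 3: a + d = 9; constraint 4: d - c = 0, and every other listed constraint is also met.

Satisfiable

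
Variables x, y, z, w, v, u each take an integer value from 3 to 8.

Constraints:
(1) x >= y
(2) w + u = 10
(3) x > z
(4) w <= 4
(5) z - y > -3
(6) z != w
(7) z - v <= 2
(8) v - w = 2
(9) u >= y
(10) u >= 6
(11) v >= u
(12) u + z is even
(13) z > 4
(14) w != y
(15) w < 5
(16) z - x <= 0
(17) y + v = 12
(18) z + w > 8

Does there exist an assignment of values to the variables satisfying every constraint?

Satisfiable

Setting (x, y, z, w, v, u) = (7, 6, 6, 4, 6, 6) satisfies everything: constraint 2: w + u = 10; constraint 5: z - y = 0; constraint 7: z - v = 0, and the others follow.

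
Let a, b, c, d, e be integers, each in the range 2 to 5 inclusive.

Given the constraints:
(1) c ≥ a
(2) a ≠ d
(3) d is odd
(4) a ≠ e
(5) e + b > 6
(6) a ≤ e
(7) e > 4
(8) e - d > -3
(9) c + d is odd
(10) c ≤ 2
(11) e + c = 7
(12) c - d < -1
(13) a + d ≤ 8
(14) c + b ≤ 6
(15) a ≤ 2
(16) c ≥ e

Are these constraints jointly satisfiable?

From constraint 7: e ≥ 5. From constraints 10 and 16: e ≤ c and c ≤ 2, so e ≤ 2. But 2 < 5, so no value of e works.

Unsatisfiable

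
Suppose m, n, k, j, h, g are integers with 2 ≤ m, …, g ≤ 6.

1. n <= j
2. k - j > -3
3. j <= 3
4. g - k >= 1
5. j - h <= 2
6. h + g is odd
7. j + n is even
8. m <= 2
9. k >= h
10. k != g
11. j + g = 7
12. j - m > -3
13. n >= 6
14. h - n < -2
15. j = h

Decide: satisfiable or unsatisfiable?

From constraints 1 and 13: j ≥ n and n ≥ 6, so j ≥ 6. From constraint 3: j ≤ 3. But 3 < 6, so no value of j works.

Unsatisfiable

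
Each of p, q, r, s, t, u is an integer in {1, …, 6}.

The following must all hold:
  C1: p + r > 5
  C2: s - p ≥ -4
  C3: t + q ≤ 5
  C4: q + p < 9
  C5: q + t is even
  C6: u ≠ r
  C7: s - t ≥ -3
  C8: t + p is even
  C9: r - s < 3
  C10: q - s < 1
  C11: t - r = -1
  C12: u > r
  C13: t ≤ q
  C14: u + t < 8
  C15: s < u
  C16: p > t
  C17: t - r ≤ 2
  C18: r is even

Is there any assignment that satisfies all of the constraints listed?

Setting (p, q, r, s, t, u) = (5, 1, 2, 1, 1, 5) satisfies everything: constraint 1: p + r = 7; constraint 2: s - p = -4; constraint 3: t + q = 2, and the others follow.

Satisfiable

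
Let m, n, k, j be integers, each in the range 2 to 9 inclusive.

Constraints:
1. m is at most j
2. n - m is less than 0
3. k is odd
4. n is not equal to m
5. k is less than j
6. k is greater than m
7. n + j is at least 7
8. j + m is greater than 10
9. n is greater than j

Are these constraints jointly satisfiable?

Unsatisfiable

Constraints 2, 5, 6, and 9 give n < m, m < k, k < j, j < n. Chaining: n < m < k < j < n, which forces n < n — impossible.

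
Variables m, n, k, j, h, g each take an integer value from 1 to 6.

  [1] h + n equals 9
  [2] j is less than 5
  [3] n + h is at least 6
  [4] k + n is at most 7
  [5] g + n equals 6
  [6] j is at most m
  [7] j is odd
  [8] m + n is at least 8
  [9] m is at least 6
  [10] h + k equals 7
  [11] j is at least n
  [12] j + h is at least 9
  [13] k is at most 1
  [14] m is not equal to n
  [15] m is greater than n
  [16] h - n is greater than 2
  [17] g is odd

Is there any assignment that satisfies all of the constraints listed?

Take m = 6, n = 3, k = 1, j = 3, h = 6, g = 3. Then constraint 1: h + n = 9; constraint 3: n + h = 9; constraint 4: k + n = 4, and every other listed constraint is also met.

Satisfiable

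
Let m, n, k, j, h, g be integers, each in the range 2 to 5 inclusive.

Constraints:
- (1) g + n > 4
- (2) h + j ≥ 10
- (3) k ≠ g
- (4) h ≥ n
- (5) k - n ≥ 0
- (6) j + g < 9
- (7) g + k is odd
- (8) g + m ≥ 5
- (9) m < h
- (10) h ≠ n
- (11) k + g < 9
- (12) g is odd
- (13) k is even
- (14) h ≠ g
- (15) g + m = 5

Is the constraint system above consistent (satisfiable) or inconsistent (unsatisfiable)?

Satisfiable

Take m = 2, n = 4, k = 4, j = 5, h = 5, g = 3. Then constraint 1: g + n = 7; constraint 2: h + j = 10, and every other listed constraint is also met.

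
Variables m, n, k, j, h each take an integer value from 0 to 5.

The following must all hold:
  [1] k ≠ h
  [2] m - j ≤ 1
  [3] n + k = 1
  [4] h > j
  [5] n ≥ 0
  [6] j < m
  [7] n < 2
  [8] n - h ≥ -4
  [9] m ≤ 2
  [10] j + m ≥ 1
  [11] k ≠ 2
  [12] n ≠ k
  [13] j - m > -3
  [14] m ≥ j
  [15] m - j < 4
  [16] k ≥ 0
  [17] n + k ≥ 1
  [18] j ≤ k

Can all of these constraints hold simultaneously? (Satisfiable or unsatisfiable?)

The assignment m = 1, n = 0, k = 1, j = 0, h = 3 works:
  constraint 2 holds since m - j = 1.
  constraint 3 holds since n + k = 1.
  constraint 8 holds since n - h = -3.
The rest check out directly.

Satisfiable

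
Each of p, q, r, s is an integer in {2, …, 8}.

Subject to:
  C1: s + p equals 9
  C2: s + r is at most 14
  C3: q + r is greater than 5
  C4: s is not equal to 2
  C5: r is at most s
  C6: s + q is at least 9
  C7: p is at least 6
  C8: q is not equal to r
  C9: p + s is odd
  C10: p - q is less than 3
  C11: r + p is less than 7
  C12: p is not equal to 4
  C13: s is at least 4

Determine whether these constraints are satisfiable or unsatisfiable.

Unsatisfiable

From constraint 13: s ≥ 4. From constraint 7: p ≥ 6. Hence s + p ≥ 10. But constraint 1 requires s + p = 9, and 9 < 10. Contradiction.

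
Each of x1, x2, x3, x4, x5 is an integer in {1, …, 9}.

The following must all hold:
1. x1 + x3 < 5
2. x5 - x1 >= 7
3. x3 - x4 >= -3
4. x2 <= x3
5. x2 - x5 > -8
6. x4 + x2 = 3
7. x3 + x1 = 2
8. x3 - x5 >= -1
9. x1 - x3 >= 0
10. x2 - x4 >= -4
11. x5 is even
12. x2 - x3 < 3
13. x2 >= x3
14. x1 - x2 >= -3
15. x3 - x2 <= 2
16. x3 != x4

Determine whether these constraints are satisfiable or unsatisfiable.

Constraints 2, 8, 14, and 15 give x3 − x5 ≥ -1, x5 − x1 ≥ 7, x1 − x2 ≥ -3, x2 − x3 ≥ -2.
Adding all 4 inequalities: the left sides telescope to 0, and the right sides sum to (-1) + 7 + (-3) + (-2) = 1. So 0 ≥ 1, which is false.

Unsatisfiable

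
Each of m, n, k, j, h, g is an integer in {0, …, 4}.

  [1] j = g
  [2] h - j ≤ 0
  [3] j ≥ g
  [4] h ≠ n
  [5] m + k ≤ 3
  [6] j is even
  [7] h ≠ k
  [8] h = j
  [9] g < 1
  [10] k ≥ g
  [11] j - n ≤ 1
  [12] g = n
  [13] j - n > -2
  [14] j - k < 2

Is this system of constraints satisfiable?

Unsatisfiable

From constraints 1, 8, and 12, h = j = g = n, so h = n. But constraint 4 says h ≠ n. Contradiction.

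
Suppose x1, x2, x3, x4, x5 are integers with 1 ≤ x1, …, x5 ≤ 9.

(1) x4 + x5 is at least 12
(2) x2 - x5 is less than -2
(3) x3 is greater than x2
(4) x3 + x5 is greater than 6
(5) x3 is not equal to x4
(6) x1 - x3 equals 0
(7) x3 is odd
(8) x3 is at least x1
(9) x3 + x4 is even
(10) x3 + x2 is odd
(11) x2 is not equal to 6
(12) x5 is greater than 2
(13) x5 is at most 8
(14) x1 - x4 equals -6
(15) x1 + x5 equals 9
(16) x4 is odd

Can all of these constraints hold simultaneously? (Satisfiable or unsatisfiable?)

Satisfiable

Setting (x1, x2, x3, x4, x5) = (3, 2, 3, 9, 6) satisfies everything: constraint 1: x4 + x5 = 15; constraint 2: x2 - x5 = -4; constraint 4: x3 + x5 = 9, and the others follow.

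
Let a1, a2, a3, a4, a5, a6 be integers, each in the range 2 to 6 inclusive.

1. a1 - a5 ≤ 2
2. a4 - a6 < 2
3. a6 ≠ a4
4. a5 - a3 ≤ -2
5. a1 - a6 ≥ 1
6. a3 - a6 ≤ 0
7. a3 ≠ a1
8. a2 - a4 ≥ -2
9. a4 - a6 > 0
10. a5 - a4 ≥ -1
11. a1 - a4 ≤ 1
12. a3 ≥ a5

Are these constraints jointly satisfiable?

Constraints 4, 5, 6, 10, and 11 give a6 − a3 ≥ 0, a3 − a5 ≥ 2, a5 − a4 ≥ -1, a4 − a1 ≥ -1, a1 − a6 ≥ 1.
Adding all 5 inequalities: the left sides telescope to 0, and the right sides sum to 0 + 2 + (-1) + (-1) + 1 = 1. So 0 ≥ 1, which is false.

Unsatisfiable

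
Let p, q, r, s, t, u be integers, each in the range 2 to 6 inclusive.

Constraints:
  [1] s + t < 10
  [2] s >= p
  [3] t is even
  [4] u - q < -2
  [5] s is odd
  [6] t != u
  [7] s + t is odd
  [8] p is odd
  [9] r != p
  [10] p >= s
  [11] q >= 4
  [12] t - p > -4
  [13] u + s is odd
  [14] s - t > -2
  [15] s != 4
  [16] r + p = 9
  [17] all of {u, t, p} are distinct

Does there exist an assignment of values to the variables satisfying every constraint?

Satisfiable

Setting (p, q, r, s, t, u) = (5, 6, 4, 5, 4, 2) satisfies everything: constraint 1: s + t = 9; constraint 4: u - q = -4, and the others follow.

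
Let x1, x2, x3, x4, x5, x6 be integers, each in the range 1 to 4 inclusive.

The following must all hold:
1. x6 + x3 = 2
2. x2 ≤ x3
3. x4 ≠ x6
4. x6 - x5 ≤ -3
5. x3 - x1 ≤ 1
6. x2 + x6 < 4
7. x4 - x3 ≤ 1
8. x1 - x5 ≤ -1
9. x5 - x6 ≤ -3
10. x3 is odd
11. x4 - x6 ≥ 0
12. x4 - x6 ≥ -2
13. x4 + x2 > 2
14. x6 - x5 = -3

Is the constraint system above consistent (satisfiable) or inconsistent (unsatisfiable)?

Constraints 5, 7, 8, 9, and 11 give x5 − x1 ≥ 1, x1 − x3 ≥ -1, x3 − x4 ≥ -1, x4 − x6 ≥ 0, x6 − x5 ≥ 3.
Adding all 5 inequalities: the left sides telescope to 0, and the right sides sum to 1 + (-1) + (-1) + 0 + 3 = 2. So 0 ≥ 2, which is false.

Unsatisfiable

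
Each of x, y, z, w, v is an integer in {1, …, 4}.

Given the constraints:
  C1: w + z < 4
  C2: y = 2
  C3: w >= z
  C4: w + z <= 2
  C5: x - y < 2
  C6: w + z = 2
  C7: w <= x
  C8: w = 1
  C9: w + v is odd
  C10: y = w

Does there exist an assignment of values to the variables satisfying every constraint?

Unsatisfiable

Constraint 2 fixes y = 2 and constraint 8 fixes w = 1, but constraint 10 requires y = w. Since 2 ≠ 1, contradiction.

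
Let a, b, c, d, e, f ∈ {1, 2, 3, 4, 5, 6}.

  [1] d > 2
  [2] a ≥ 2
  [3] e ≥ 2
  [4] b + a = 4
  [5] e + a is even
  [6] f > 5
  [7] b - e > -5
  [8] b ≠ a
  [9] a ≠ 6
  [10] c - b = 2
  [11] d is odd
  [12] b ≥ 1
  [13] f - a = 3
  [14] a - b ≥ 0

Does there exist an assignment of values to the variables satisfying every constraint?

Satisfiable

Setting (a, b, c, d, e, f) = (3, 1, 3, 3, 5, 6) satisfies everything: constraint 4: b + a = 4; constraint 7: b - e = -4, and the others follow.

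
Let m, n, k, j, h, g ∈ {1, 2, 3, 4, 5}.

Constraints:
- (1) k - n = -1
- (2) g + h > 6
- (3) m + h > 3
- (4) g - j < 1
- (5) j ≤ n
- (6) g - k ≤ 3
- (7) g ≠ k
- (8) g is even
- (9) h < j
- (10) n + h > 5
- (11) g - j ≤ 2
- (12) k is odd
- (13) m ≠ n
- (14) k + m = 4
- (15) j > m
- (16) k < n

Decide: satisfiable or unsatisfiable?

Satisfiable

The assignment m = 1, n = 4, k = 3, j = 4, h = 3, g = 4 works:
  constraint 1 holds since k - n = -1.
  constraint 2 holds since g + h = 7.
  constraint 3 holds since m + h = 4.
The rest check out directly.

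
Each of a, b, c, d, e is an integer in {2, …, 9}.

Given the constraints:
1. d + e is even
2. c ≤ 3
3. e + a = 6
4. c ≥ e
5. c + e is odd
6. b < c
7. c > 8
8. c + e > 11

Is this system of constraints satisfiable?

Unsatisfiable

From constraint 7: c ≥ 9. From constraint 2: c ≤ 3. But 3 < 9, so no value of c works.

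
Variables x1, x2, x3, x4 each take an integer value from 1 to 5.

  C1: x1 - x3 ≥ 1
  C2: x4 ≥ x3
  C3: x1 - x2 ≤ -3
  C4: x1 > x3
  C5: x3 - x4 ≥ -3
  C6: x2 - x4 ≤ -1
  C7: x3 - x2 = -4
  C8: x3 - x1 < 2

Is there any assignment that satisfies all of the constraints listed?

Constraints 1, 3, 5, and 6 give x1 − x3 ≥ 1, x3 − x4 ≥ -3, x4 − x2 ≥ 1, x2 − x1 ≥ 3.
Adding all 4 inequalities: the left sides telescope to 0, and the right sides sum to 1 + (-3) + 1 + 3 = 2. So 0 ≥ 2, which is false.

Unsatisfiable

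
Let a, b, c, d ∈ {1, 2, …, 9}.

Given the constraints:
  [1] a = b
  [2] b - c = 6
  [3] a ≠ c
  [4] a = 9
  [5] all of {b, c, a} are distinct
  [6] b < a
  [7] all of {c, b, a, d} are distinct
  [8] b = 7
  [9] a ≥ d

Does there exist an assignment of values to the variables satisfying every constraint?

Unsatisfiable

Constraint 4 fixes a = 9 and constraint 8 fixes b = 7, but constraint 1 requires a = b. Since 9 ≠ 7, contradiction.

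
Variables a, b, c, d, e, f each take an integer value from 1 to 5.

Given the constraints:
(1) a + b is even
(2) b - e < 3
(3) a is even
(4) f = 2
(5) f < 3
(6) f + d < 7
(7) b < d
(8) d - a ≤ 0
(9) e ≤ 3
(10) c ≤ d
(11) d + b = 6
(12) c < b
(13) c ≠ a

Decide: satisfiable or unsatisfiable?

Satisfiable

Try a = 4, b = 2, c = 1, d = 4, e = 1, f = 2.
Check constraint 2: b - e = 1; constraint 6: f + d = 6; constraint 8: d - a = 0. The remaining constraints are straightforward to verify.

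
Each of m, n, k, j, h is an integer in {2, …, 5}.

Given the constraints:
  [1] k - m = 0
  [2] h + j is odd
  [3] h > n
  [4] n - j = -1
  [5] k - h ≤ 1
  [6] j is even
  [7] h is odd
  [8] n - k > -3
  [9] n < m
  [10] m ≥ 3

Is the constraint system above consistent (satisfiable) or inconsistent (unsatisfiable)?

Try m = 5, n = 3, k = 5, j = 4, h = 5.
Check constraint 1: k - m = 0; constraint 4: n - j = -1. The remaining constraints are straightforward to verify.

Satisfiable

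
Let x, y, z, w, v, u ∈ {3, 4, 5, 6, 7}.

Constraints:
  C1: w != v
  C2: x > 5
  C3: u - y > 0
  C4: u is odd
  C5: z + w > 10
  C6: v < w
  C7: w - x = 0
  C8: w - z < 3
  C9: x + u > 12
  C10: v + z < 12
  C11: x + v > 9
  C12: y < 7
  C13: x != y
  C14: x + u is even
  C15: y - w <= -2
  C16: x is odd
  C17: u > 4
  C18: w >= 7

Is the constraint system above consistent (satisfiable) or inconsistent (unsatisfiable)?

Satisfiable

Try x = 7, y = 4, z = 6, w = 7, v = 5, u = 7.
Check constraint 3: u - y = 3; constraint 5: z + w = 13. The remaining constraints are straightforward to verify.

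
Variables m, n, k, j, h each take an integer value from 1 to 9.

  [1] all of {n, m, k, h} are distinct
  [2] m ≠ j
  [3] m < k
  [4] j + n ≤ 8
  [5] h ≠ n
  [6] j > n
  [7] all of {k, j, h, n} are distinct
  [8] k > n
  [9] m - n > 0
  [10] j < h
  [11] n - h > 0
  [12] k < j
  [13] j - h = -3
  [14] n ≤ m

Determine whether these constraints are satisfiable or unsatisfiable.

Unsatisfiable

Constraints 3, 9, 10, 11, and 12 give j < h, h < n, n < m, m < k, k < j. Chaining: j < h < n < m < k < j, which forces j < j — impossible.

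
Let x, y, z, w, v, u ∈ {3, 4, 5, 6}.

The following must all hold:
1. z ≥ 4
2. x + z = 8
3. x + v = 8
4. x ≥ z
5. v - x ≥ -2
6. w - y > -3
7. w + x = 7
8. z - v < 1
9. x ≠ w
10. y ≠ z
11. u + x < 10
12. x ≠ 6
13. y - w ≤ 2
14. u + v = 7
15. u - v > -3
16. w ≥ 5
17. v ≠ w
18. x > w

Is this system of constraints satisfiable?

Unsatisfiable

From constraint 16: w ≥ 5. From constraints 1 and 4: x ≥ z ≥ 4. Hence w + x ≥ 9. But constraint 7 requires w + x = 7, and 7 < 9. Contradiction.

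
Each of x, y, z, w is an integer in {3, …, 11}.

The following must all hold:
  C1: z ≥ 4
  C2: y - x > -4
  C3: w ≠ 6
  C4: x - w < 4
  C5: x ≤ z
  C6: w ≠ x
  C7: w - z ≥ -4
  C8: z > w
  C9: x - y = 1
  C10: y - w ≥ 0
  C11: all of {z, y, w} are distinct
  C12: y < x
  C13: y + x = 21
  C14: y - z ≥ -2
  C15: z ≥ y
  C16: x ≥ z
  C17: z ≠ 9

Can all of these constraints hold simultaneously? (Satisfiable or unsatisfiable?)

Satisfiable

The assignment x = 11, y = 10, z = 11, w = 8 works:
  constraint 2 holds since y - x = -1.
  constraint 4 holds since x - w = 3.
The rest check out directly.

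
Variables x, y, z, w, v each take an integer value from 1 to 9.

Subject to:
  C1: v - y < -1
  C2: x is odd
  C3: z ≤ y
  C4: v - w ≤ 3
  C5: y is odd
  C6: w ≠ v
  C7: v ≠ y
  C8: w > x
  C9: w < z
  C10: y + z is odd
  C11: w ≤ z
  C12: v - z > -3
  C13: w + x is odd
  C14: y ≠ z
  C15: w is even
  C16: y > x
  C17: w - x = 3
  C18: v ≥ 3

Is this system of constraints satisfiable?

Satisfiable

Setting (x, y, z, w, v) = (1, 9, 6, 4, 6) satisfies everything: constraint 1: v - y = -3; constraint 4: v - w = 2; constraint 12: v - z = 0, and the others follow.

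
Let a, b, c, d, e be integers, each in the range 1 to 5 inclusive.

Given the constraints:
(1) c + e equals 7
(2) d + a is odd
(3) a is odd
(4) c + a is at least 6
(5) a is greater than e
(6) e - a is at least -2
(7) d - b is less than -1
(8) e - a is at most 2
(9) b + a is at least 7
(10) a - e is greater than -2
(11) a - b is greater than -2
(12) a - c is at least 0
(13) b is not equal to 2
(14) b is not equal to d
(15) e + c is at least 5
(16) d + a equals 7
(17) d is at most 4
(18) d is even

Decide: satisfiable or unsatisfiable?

Setting (a, b, c, d, e) = (5, 5, 3, 2, 4) satisfies everything: constraint 1: c + e = 7; constraint 4: c + a = 8, and the others follow.

Satisfiable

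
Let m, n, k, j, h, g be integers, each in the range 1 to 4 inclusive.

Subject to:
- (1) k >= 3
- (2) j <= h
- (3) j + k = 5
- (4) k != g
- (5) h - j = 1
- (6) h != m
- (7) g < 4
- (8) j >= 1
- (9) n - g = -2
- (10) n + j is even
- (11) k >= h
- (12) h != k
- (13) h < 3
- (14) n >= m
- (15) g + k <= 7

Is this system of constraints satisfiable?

Take m = 1, n = 1, k = 4, j = 1, h = 2, g = 3. Then constraint 3: j + k = 5; constraint 5: h - j = 1; constraint 9: n - g = -2, and every other listed constraint is also met.

Satisfiable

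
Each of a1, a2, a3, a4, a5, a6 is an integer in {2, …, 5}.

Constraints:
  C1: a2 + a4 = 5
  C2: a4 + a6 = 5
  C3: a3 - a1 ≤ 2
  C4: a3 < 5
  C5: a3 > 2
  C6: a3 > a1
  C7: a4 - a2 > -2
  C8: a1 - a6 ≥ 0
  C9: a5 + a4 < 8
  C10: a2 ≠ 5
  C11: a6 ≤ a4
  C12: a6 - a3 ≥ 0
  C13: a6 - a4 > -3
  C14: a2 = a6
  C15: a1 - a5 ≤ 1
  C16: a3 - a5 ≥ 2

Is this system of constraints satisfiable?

Constraints 8, 12, 15, and 16 give a6 − a3 ≥ 0, a3 − a5 ≥ 2, a5 − a1 ≥ -1, a1 − a6 ≥ 0.
Adding all 4 inequalities: the left sides telescope to 0, and the right sides sum to 0 + 2 + (-1) + 0 = 1. So 0 ≥ 1, which is false.

Unsatisfiable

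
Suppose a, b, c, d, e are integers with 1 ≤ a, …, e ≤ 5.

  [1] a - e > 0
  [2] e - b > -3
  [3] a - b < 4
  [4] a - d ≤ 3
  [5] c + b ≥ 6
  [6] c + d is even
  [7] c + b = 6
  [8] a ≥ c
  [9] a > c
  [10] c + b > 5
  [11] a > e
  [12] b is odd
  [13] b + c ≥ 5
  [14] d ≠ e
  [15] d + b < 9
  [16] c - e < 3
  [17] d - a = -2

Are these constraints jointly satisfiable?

The assignment a = 5, b = 3, c = 3, d = 3, e = 2 works:
  constraint 1 holds since a - e = 3.
  constraint 2 holds since e - b = -1.
The rest check out directly.

Satisfiable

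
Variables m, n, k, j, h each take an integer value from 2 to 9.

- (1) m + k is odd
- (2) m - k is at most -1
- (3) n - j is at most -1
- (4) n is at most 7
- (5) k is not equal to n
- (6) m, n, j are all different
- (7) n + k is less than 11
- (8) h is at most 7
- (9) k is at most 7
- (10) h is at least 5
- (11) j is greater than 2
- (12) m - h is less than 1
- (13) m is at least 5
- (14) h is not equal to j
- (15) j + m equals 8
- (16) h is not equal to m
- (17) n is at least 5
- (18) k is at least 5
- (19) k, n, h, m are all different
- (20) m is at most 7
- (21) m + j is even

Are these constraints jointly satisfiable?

Constraints 4, 8, 9, 10, 13, 17, 18, and 20 confine each of k, n, h, m to the 3 values {5, …, 7}.
Constraint 19 requires all 4 of them to be distinct, but only 3 values are available — impossible by the pigeonhole principle.

Unsatisfiable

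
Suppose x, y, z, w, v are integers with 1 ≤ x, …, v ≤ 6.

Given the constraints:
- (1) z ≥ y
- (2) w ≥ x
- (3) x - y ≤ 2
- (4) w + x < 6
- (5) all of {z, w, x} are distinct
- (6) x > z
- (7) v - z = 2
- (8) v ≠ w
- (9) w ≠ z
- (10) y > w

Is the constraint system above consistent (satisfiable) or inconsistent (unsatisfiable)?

Unsatisfiable

Constraints 1, 2, 6, and 10 give x ≤ w, w < y, y ≤ z, z < x. Chaining: x ≤ w < y ≤ z < x, which forces x < x — impossible.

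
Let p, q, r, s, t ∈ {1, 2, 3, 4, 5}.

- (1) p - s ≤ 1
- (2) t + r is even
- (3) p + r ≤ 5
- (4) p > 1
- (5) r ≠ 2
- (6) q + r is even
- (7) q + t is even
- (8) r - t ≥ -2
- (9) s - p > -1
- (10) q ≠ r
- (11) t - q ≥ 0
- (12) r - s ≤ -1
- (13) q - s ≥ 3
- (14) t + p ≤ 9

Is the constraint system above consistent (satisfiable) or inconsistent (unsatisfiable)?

Constraints 8, 11, 12, and 13 give t − q ≥ 0, q − s ≥ 3, s − r ≥ 1, r − t ≥ -2.
Adding all 4 inequalities: the left sides telescope to 0, and the right sides sum to 0 + 3 + 1 + (-2) = 2. So 0 ≥ 2, which is false.

Unsatisfiable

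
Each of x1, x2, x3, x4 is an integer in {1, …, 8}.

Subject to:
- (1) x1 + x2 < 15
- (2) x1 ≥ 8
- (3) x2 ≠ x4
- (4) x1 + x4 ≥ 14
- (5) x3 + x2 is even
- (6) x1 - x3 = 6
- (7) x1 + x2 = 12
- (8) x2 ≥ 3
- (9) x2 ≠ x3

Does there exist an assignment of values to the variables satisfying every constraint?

Satisfiable

One satisfying assignment is x1 = 8, x2 = 4, x3 = 2, x4 = 7.
For the less obvious constraints — constraint 1: x1 + x2 = 12; constraint 4: x1 + x4 = 15 — and the others hold by inspection.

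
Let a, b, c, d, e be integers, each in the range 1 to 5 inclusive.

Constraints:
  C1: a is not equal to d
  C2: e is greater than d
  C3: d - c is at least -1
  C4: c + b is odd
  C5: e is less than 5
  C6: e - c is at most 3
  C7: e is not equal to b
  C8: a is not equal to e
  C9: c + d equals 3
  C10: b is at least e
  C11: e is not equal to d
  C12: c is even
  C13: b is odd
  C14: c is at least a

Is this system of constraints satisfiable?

Satisfiable

Setting (a, b, c, d, e) = (2, 5, 2, 1, 3) satisfies everything: constraint 3: d - c = -1; constraint 6: e - c = 1, and the others follow.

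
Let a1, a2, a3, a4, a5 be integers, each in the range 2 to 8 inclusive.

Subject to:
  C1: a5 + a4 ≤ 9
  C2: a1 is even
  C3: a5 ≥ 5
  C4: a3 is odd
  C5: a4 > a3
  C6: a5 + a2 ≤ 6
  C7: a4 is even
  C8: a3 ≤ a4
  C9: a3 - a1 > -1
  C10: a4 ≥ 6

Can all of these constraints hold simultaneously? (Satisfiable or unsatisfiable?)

From constraint 3: a5 ≥ 5. From constraint 10: a4 ≥ 6. Hence a5 + a4 ≥ 11. But constraint 1 requires a5 + a4 ≤ 9, and 9 < 11. Contradiction.

Unsatisfiable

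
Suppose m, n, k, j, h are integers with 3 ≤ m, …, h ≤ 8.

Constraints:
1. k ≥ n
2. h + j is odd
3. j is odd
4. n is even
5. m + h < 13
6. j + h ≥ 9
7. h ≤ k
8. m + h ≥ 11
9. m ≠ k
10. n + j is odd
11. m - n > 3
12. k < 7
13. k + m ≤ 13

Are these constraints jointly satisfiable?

One satisfying assignment is m = 8, n = 4, k = 5, j = 5, h = 4.
For the less obvious constraints — constraint 5: m + h = 12; constraint 6: j + h = 9; constraint 8: m + h = 12 — and the others hold by inspection.

Satisfiable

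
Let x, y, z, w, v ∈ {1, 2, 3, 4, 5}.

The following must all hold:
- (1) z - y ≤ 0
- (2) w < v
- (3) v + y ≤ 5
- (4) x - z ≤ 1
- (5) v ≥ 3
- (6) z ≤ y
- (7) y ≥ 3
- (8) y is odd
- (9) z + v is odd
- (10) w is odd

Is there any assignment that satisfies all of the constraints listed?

From constraint 5: v ≥ 3. From constraint 7: y ≥ 3. Hence v + y ≥ 6. But constraint 3 requires v + y ≤ 5, and 5 < 6. Contradiction.

Unsatisfiable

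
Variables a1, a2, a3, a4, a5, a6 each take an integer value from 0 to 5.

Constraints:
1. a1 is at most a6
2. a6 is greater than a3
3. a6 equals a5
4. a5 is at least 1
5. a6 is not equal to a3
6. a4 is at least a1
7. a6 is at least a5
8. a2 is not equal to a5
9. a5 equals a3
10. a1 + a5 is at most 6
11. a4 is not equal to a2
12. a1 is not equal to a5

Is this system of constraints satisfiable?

From constraints 3 and 9, a6 = a5 = a3, so a6 = a3. But constraint 5 says a6 ≠ a3. Contradiction.

Unsatisfiable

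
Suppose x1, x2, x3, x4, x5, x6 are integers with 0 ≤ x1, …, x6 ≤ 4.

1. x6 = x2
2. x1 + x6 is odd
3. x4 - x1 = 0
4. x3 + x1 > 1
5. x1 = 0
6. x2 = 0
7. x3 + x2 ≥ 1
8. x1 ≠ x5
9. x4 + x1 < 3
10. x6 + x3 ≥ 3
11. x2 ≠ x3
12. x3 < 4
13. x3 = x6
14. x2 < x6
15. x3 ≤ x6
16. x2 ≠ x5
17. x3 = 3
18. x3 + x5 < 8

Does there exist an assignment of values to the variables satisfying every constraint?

Constraint 17 fixes x3 = 3 and constraint 6 fixes x2 = 0. Constraints 1 and 13 give x3 = x6 = x2, so x3 = x2. But 3 ≠ 0 — contradiction.

Unsatisfiable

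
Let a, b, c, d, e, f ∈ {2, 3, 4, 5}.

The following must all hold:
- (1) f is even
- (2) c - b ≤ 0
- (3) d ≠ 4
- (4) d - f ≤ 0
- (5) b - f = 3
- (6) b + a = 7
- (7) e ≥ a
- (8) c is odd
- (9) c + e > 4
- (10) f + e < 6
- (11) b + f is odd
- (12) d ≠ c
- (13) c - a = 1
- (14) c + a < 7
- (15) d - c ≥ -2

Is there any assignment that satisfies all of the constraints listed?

Satisfiable

The assignment a = 2, b = 5, c = 3, d = 2, e = 3, f = 2 works:
  constraint 2 holds since c - b = -2.
  constraint 4 holds since d - f = 0.
  constraint 5 holds since b - f = 3.
The rest check out directly.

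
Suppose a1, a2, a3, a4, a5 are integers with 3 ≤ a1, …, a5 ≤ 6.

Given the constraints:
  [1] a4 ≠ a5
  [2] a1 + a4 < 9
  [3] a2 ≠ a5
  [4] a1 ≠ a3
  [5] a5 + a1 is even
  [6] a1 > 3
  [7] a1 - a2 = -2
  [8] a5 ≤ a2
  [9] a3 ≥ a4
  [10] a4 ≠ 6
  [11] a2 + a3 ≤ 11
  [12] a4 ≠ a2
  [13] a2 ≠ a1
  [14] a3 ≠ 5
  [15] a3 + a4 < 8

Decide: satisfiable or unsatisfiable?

Satisfiable

Try a1 = 4, a2 = 6, a3 = 3, a4 = 3, a5 = 4.
Check constraint 2: a1 + a4 = 7; constraint 7: a1 - a2 = -2; constraint 11: a2 + a3 = 9. The remaining constraints are straightforward to verify.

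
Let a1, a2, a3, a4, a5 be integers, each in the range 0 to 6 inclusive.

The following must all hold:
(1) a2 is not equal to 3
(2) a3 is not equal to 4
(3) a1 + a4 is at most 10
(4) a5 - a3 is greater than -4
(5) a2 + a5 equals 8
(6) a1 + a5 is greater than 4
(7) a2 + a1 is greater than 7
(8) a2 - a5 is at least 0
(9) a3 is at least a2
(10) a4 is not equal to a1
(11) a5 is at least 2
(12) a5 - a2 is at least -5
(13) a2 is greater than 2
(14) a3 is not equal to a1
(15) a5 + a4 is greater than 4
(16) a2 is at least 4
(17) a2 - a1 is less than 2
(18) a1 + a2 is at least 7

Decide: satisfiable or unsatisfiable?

Satisfiable

The assignment a1 = 4, a2 = 5, a3 = 5, a4 = 3, a5 = 3 works:
  constraint 3 holds since a1 + a4 = 7.
  constraint 4 holds since a5 - a3 = -2.
  constraint 5 holds since a2 + a5 = 8.
The rest check out directly.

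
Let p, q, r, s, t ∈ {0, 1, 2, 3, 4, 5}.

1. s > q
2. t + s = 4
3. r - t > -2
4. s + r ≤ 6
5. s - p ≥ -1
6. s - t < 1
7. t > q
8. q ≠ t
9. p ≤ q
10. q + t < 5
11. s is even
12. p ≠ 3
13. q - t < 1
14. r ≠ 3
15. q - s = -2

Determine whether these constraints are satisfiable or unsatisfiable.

Setting (p, q, r, s, t) = (0, 0, 2, 2, 2) satisfies everything: constraint 2: t + s = 4; constraint 3: r - t = 0, and the others follow.

Satisfiable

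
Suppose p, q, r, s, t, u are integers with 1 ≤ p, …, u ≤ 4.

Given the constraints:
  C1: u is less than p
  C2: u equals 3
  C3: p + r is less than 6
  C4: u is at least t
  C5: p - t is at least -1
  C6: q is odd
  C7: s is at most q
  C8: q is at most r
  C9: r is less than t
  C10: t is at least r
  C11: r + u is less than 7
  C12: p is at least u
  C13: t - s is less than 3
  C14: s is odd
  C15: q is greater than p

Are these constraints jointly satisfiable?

Constraints 1, 4, 8, 9, and 15 give t ≤ u, u < p, p < q, q ≤ r, r < t. Chaining: t ≤ u < p < q ≤ r < t, which forces t < t — impossible.

Unsatisfiable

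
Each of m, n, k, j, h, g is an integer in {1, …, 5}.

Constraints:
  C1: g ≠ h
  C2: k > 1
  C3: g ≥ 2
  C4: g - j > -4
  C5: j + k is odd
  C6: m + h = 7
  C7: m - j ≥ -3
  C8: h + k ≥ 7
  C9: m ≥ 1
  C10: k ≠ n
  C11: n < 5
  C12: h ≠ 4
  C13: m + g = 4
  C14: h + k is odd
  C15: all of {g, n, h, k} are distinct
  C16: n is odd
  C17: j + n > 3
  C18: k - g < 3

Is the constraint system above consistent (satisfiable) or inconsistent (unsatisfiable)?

Setting (m, n, k, j, h, g) = (2, 1, 4, 5, 5, 2) satisfies everything: constraint 4: g - j = -3; constraint 6: m + h = 7; constraint 7: m - j = -3, and the others follow.

Satisfiable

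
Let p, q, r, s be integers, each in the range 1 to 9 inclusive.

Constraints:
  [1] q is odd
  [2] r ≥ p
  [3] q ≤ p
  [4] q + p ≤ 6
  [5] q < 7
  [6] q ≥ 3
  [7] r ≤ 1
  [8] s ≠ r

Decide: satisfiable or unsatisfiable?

Unsatisfiable

From constraints 3 and 6: p ≥ q and q ≥ 3, so p ≥ 3. From constraints 2 and 7: p ≤ r and r ≤ 1, so p ≤ 1. But 1 < 3, so no value of p works.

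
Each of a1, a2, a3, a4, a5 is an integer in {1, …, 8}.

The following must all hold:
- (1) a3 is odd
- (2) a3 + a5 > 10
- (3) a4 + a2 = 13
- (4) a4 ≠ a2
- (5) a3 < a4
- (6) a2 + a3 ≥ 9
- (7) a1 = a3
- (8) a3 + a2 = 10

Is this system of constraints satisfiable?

Take a1 = 3, a2 = 7, a3 = 3, a4 = 6, a5 = 8. Then constraint 2: a3 + a5 = 11; constraint 3: a4 + a2 = 13, and every other listed constraint is also met.

Satisfiable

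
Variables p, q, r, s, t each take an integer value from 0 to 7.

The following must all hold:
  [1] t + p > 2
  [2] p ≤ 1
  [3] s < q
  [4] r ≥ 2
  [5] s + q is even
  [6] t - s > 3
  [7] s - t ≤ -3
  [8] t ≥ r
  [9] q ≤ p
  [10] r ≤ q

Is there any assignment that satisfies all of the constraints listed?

From constraints 4 and 10: q ≥ r and r ≥ 2, so q ≥ 2. From constraints 2 and 9: q ≤ p and p ≤ 1, so q ≤ 1. But 1 < 2, so no value of q works.

Unsatisfiable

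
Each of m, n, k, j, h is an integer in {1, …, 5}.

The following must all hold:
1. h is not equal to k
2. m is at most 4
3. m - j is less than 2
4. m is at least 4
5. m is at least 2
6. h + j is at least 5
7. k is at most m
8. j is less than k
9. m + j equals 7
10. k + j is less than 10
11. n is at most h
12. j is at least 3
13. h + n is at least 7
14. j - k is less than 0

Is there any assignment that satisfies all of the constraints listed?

The assignment m = 4, n = 5, k = 4, j = 3, h = 5 works:
  constraint 3 holds since m - j = 1.
  constraint 6 holds since h + j = 8.
The rest check out directly.

Satisfiable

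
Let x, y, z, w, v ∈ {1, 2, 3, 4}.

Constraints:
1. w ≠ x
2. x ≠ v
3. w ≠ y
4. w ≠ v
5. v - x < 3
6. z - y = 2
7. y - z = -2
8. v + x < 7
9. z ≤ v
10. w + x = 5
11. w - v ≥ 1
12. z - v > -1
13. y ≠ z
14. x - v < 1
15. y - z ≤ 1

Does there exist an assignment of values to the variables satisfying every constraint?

Satisfiable

Try x = 1, y = 1, z = 3, w = 4, v = 3.
Check constraint 5: v - x = 2; constraint 6: z - y = 2; constraint 7: y - z = -2. The remaining constraints are straightforward to verify.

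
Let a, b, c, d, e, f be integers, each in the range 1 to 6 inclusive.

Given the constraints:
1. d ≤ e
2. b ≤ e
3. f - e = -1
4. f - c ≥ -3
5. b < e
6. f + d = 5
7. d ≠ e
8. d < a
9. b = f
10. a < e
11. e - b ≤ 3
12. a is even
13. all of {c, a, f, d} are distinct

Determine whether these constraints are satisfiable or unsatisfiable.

One satisfying assignment is a = 2, b = 4, c = 5, d = 1, e = 5, f = 4.
For the less obvious constraints — constraint 3: f - e = -1; constraint 4: f - c = -1; constraint 6: f + d = 5 — and the others hold by inspection.

Satisfiable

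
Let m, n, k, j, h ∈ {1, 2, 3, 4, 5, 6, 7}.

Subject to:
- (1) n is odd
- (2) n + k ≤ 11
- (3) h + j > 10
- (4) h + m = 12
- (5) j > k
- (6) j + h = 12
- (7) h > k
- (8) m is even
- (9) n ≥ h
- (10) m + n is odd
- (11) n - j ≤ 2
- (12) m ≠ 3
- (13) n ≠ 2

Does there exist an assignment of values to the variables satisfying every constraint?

The assignment m = 6, n = 7, k = 2, j = 6, h = 6 works:
  constraint 2 holds since n + k = 9.
  constraint 3 holds since h + j = 12.
  constraint 4 holds since h + m = 12.
The rest check out directly.

Satisfiable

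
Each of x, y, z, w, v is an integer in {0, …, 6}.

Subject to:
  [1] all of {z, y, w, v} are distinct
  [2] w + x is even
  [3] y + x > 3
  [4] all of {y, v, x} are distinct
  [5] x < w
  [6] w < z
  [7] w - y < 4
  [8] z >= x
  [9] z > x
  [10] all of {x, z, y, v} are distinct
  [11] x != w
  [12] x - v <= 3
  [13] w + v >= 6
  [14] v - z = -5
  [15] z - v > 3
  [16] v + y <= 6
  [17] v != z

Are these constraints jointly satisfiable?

Satisfiable

Setting (x, y, z, w, v) = (3, 2, 6, 5, 1) satisfies everything: constraint 3: y + x = 5; constraint 7: w - y = 3; constraint 12: x - v = 2, and the others follow.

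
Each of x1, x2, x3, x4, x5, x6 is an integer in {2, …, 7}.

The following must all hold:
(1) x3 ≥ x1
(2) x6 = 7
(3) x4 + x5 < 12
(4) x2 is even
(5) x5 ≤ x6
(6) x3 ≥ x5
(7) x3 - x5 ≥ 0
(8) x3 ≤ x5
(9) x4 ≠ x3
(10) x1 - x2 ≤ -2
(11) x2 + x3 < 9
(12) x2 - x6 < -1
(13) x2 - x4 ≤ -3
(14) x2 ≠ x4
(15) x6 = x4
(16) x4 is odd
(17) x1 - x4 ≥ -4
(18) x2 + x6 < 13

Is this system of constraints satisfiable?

Unsatisfiable

Constraints 10, 13, and 17 give x2 − x1 ≥ 2, x1 − x4 ≥ -4, x4 − x2 ≥ 3.
Adding all 3 inequalities: the left sides telescope to 0, and the right sides sum to 2 + (-4) + 3 = 1. So 0 ≥ 1, which is false.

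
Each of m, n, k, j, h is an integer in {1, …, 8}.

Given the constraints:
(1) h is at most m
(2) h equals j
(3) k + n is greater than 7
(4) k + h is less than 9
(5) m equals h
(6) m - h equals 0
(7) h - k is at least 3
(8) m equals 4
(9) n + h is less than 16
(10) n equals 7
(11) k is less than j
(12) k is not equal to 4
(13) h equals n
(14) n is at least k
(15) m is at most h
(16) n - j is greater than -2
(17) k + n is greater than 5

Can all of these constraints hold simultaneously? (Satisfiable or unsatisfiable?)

Unsatisfiable

Constraint 8 fixes m = 4 and constraint 10 fixes n = 7. Constraints 5 and 13 give m = h = n, so m = n. But 4 ≠ 7 — contradiction.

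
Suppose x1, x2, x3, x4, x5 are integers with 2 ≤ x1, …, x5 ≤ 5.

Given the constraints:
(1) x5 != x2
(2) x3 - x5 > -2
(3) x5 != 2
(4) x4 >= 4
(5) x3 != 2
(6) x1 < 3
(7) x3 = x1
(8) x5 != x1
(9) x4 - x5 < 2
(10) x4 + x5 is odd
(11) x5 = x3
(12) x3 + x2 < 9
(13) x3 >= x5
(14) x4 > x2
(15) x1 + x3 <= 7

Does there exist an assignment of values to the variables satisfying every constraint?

From constraints 7 and 11, x5 = x3 = x1, so x5 = x1. But constraint 8 says x5 ≠ x1. Contradiction.

Unsatisfiable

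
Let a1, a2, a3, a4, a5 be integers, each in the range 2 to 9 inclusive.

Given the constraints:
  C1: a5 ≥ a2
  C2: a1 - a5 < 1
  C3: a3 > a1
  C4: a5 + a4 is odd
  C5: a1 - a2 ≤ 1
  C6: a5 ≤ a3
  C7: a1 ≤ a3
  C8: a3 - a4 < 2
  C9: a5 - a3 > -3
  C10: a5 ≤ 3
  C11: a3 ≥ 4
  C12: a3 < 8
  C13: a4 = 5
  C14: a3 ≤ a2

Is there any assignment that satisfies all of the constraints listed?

From constraints 11 and 14: a2 ≥ a3 and a3 ≥ 4, so a2 ≥ 4. From constraints 1 and 10: a2 ≤ a5 and a5 ≤ 3, so a2 ≤ 3. But 3 < 4, so no value of a2 works.

Unsatisfiable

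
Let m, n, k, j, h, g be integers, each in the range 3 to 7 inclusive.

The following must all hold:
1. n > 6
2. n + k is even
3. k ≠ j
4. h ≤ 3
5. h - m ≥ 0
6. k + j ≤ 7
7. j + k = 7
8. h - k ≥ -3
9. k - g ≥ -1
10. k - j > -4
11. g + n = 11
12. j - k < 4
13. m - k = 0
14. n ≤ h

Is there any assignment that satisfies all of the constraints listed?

From constraint 1: n ≥ 7. From constraints 4 and 14: n ≤ h and h ≤ 3, so n ≤ 3. But 3 < 7, so no value of n works.

Unsatisfiable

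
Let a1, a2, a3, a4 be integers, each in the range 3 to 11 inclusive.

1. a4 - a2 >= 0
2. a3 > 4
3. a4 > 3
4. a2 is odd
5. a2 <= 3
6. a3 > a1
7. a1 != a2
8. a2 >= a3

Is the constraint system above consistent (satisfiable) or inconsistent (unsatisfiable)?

From constraint 2: a3 ≥ 5. From constraints 5 and 8: a3 ≤ a2 and a2 ≤ 3, so a3 ≤ 3. But 3 < 5, so no value of a3 works.

Unsatisfiable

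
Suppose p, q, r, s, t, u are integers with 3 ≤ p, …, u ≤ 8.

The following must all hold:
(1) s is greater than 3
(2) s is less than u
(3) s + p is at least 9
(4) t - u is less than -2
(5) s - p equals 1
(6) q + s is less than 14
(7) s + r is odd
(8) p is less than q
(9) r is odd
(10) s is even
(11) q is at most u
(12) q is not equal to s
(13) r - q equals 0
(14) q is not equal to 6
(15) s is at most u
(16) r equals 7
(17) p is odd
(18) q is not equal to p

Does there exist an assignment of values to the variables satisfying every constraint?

One satisfying assignment is p = 5, q = 7, r = 7, s = 6, t = 3, u = 8.
For the less obvious constraints — constraint 3: s + p = 11; constraint 4: t - u = -5; constraint 5: s - p = 1 — and the others hold by inspection.

Satisfiable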